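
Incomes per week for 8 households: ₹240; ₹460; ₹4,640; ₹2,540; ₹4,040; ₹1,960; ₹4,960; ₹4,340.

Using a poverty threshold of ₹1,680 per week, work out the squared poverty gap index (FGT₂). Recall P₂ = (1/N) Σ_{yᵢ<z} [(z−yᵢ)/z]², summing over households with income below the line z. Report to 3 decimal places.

0.158

Poor units: ₹240, ₹460 (q = 2 of N = 8).
Normalized shortfalls: (1680−240)/1680 = 0.8571; (1680−460)/1680 = 0.7262.
Squared: 0.7347; 0.5274.
Sum = 1.262046; P₂ = 1.262046 / 8 = 0.158.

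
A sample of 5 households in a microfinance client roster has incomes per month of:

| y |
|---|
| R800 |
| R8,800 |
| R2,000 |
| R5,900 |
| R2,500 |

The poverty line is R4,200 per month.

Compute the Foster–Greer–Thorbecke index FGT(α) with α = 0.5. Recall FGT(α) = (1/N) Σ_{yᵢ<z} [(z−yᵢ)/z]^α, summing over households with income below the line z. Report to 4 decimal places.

Incomes under z: R800, R2,000, R2,500 (q = 3 of N = 5).
Gap ratios (z−y)/z: (4200−800)/4200 = 0.8095; (4200−2000)/4200 = 0.5238; (4200−2500)/4200 = 0.4048.
Raised to α = 0.5: 0.89974; 0.72375; 0.63621.
Sum = 2.259691; FGT(0.5) = 2.259691 / 5 = 0.4519.

0.4519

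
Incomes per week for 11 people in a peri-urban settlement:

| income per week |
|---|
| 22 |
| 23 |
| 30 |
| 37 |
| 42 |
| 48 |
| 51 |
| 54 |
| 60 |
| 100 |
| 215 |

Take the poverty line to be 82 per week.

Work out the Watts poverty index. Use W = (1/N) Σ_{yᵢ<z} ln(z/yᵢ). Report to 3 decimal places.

0.618

Below z: 22, 23, 30, 37, 42, 48, 51, 54, 60 (q = 9 of N = 11).
ln(z/y) terms: ln(82/22) = 1.3157; ln(82/23) = 1.2712; ln(82/30) = 1.0055; ln(82/37) = 0.7958; ln(82/42) = 0.6690; ln(82/48) = 0.5355; ln(82/51) = 0.4749; ln(82/54) = 0.4177; ln(82/60) = 0.3124.
W = 6.797796 / 11 = 0.618.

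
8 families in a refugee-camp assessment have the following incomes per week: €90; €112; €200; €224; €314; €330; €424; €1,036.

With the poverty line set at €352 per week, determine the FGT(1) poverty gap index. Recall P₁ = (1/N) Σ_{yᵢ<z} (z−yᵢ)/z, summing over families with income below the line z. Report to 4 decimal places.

0.2990

Below the line: €90, €112, €200, €224, €314, €330 (q = 6 of N = 8).
Shortfall ratios: (352−90)/352 = 0.7443; (352−112)/352 = 0.6818; (352−200)/352 = 0.4318; (352−224)/352 = 0.3636; (352−314)/352 = 0.1080; (352−330)/352 = 0.0625.
Σ = 2.392045. Dividing by the full population N = 8 gives P₁ = 0.2990.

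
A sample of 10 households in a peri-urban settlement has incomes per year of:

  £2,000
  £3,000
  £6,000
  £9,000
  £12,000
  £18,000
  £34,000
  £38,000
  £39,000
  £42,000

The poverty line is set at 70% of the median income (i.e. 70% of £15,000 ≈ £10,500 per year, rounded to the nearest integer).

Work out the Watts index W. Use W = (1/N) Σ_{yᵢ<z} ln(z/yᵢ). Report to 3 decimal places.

0.362

Below z: £2,000, £3,000, £6,000, £9,000 (q = 4 of N = 10).
Log gaps: ln(10500/2000) = 1.6582; ln(10500/3000) = 1.2528; ln(10500/6000) = 0.5596; ln(10500/9000) = 0.1542.
W = 3.624758 / 10 = 0.362.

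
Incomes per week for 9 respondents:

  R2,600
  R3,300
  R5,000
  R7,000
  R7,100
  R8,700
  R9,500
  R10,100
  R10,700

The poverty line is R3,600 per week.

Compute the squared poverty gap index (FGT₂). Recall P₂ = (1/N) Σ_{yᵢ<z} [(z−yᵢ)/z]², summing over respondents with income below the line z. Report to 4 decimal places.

0.0093

Below the line: R2,600, R3,300 (q = 2 of N = 9).
Normalized shortfalls: (3600−2600)/3600 = 0.2778; (3600−3300)/3600 = 0.0833.
Squared: 0.0772; 0.0069.
Sum = 0.084105; P₂ = 0.084105 / 9 = 0.0093.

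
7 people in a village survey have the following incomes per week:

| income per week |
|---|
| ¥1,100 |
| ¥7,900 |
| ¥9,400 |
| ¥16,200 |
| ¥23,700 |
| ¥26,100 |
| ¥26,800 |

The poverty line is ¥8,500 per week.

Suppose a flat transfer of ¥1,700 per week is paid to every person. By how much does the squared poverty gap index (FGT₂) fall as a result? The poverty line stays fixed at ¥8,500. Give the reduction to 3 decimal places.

0.045

Before: below the line — ¥1,100, ¥7,900; squared poverty gap index (FGT₂) = 0.10899.
After the ¥1,700 transfer: below the line — ¥2,800; squared poverty gap index (FGT₂) = 0.06424.
Reduction = 0.10899 − 0.06424 = 0.045.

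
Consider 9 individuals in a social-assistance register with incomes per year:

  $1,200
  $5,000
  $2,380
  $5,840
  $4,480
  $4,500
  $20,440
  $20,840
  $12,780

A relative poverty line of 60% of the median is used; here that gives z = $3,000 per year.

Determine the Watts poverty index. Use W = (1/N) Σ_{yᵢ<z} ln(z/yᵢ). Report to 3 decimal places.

Below the line: $1,200, $2,380 (q = 2 of N = 9).
ln(z/y) terms: ln(3000/1200) = 0.9163; ln(3000/2380) = 0.2315.
W = 1.147803 / 9 = 0.128.

0.128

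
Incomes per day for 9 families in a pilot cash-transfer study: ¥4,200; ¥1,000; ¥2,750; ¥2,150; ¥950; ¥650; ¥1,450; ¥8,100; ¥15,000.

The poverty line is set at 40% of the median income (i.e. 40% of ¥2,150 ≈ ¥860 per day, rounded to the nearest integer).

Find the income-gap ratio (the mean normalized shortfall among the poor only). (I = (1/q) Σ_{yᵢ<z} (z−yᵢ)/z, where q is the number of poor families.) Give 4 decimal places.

Below the line: ¥650 (q = 1 of N = 9).
Shortfall ratios (z−y)/z: 0.2442; sum = 0.244186.
The income-gap ratio divides by q (the poor only): 0.244186 / 1 = 0.2442.

0.2442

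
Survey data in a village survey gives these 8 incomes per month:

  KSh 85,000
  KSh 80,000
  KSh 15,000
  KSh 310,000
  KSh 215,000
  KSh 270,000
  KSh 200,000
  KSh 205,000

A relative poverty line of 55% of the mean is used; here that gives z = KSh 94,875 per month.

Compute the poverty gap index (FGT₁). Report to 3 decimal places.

0.138

Poor units: KSh 15,000, KSh 80,000, KSh 85,000 (q = 3 of N = 8).
Gap ratios (z−y)/z: (94875−15000)/94875 = 0.8419; (94875−80000)/94875 = 0.1568; (94875−85000)/94875 = 0.1041.
Σ = 1.102767. Dividing by the full population N = 8 gives P₁ = 0.138.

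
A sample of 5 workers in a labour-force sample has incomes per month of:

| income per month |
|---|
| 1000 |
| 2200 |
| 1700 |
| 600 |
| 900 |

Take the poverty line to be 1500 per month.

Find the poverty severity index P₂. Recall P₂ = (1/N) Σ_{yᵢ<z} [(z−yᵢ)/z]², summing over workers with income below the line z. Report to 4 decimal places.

0.1262

Below the line: 600, 900, 1000 (q = 3 of N = 5).
Gap ratios (z−y)/z: (1500−600)/1500 = 0.6000; (1500−900)/1500 = 0.4000; (1500−1000)/1500 = 0.3333.
Squared: 0.3600; 0.1600; 0.1111.
Sum = 0.631111; P₂ = 0.631111 / 5 = 0.1262.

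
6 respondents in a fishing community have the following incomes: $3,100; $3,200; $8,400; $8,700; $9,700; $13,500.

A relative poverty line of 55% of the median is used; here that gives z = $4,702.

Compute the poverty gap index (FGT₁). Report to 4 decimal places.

0.1100

Below the line: $3,100, $3,200 (q = 2 of N = 6).
Gap ratios (z−y)/z: (4702−3100)/4702 = 0.3407; (4702−3200)/4702 = 0.3194.
Sum of shortfalls = 0.660145; P₁ averages over all N: 0.660145 / 6 = 0.1100.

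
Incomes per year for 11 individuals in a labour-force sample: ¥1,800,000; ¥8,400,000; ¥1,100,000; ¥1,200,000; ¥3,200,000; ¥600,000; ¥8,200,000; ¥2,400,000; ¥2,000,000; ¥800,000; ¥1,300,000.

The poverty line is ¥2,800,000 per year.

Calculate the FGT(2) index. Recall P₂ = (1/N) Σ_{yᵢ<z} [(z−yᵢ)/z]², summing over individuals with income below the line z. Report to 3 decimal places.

0.213

Incomes under z: ¥600,000, ¥800,000, ¥1,100,000, ¥1,200,000, ¥1,300,000, ¥1,800,000, ¥2,000,000, ¥2,400,000 (q = 8 of N = 11).
Shortfall ratios: (2800000−600000)/2800000 = 0.7857; (2800000−800000)/2800000 = 0.7143; (2800000−1100000)/2800000 = 0.6071; (2800000−1200000)/2800000 = 0.5714; (2800000−1300000)/2800000 = 0.5357; (2800000−1800000)/2800000 = 0.3571; (2800000−2000000)/2800000 = 0.2857; (2800000−2400000)/2800000 = 0.1429.
Squared: 0.6173; 0.5102; 0.3686; 0.3265; 0.2870; 0.1276; 0.0816; 0.0204.
Sum = 2.339286; P₂ = 2.339286 / 11 = 0.213.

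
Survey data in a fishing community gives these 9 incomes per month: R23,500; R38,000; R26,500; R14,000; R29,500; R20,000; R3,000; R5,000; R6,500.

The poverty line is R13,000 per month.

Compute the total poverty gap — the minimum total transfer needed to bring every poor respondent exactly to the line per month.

R24,500

Below z: R3,000, R5,000, R6,500 (q = 3 of N = 9).
Individual gaps: 13000−3000 = 10000; 13000−5000 = 8000; 13000−6500 = 6500.
Aggregate gap = R24,500.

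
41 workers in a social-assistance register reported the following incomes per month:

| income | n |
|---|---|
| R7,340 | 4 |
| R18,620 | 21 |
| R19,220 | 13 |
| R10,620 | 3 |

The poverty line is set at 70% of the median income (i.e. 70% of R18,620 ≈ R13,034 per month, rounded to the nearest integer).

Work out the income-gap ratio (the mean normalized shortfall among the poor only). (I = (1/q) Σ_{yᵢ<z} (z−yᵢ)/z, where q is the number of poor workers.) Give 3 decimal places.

0.329

Below the line: 4×R7,340, 3×R10,620 (q = 7 of N = 41).
Shortfall ratios (z−y)/z: 0.4369 (×4), 0.1852 (×3); sum = 2.303054.
I averages over the q = 7 poor units only: 2.303054 / 7 = 0.329.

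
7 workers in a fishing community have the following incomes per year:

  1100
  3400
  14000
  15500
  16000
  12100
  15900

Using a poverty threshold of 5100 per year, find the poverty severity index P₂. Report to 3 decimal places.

0.104

Below the line: 1100, 3400 (q = 2 of N = 7).
Gap ratios (z−y)/z: (5100−1100)/5100 = 0.7843; (5100−3400)/5100 = 0.3333.
Squared: 0.6151; 0.1111.
Sum = 0.726259; P₂ = 0.726259 / 7 = 0.104.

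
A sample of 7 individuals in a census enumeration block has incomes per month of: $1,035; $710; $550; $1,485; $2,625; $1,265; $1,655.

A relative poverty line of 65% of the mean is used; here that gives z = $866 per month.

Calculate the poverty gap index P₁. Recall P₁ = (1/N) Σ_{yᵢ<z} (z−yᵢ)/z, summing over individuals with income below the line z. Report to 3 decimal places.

0.078

Below the line: $550, $710 (q = 2 of N = 7).
Shortfall ratios: (866−550)/866 = 0.3649; (866−710)/866 = 0.1801.
Σ = 0.545035. Dividing by the full population N = 7 gives P₁ = 0.078.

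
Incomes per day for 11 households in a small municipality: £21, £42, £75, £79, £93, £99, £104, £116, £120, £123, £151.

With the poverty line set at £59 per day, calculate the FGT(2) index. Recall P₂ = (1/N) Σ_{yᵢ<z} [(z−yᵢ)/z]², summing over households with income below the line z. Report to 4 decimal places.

0.0453

Below the line: £21, £42 (q = 2 of N = 11).
Normalized shortfalls: (59−21)/59 = 0.6441; (59−42)/59 = 0.2881.
Squared: 0.4148; 0.0830.
Sum = 0.497845; P₂ = 0.497845 / 11 = 0.0453.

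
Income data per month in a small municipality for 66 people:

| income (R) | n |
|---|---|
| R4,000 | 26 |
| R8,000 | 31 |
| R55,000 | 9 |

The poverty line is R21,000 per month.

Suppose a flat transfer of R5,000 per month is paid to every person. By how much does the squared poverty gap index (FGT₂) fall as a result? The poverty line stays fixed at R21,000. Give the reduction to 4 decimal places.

0.2414

Before: below the line — 26×R4,000, 31×R8,000; squared poverty gap index (FGT₂) = 0.438157.
After the R5,000 transfer: below the line — 26×R9,000, 31×R13,000; squared poverty gap index (FGT₂) = 0.196798.
Reduction = 0.438157 − 0.196798 = 0.2414.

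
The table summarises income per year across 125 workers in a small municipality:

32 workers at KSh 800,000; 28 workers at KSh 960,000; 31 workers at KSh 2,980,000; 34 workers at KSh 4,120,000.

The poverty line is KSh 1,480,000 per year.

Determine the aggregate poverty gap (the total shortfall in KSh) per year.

KSh 36,320,000

Below z: 32×KSh 800,000, 28×KSh 960,000 (q = 60 of N = 125).
Individual gaps: 32×(1480000−800000) = 21760000; 28×(1480000−960000) = 14560000.
Aggregate gap = KSh 36,320,000.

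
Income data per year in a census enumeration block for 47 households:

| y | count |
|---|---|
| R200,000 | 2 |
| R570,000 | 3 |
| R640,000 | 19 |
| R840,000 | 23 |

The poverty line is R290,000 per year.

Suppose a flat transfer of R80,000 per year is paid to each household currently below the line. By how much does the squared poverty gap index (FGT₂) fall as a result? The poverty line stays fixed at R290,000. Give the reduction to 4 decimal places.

0.0040

Before: below the line — 2×R200,000; squared poverty gap index (FGT₂) = 0.004098.
After the R80,000 transfer: below the line — 2×R280,000; squared poverty gap index (FGT₂) = 0.000051.
Reduction = 0.004098 − 0.000051 = 0.0040.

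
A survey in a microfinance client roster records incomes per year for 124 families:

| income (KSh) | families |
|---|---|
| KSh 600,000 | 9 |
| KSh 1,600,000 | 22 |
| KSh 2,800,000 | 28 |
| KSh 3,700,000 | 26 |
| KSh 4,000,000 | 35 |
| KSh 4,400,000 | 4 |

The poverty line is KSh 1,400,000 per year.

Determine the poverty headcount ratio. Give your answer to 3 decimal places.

9 of the 124 families have income below KSh 1,400,000.
H = 9/124 = 0.073.

0.073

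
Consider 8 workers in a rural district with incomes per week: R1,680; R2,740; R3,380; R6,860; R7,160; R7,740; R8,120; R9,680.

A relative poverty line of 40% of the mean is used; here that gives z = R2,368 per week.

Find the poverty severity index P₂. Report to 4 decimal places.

0.0106

Below the line: R1,680 (q = 1 of N = 8).
Gap ratios (z−y)/z: (2368−1680)/2368 = 0.2905.
Squared: 0.0844.
Sum = 0.084414; P₂ = 0.084414 / 8 = 0.0106.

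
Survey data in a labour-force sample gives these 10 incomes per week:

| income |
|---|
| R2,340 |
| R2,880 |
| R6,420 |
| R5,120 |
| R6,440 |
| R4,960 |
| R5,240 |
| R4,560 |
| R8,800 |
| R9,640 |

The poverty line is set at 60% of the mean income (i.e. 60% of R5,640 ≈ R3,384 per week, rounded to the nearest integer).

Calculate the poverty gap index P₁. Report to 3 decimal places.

0.046

Poor units: R2,340, R2,880 (q = 2 of N = 10).
Gap ratios (z−y)/z: (3384−2340)/3384 = 0.3085; (3384−2880)/3384 = 0.1489.
Sum of shortfalls = 0.457447; P₁ averages over all N: 0.457447 / 10 = 0.046.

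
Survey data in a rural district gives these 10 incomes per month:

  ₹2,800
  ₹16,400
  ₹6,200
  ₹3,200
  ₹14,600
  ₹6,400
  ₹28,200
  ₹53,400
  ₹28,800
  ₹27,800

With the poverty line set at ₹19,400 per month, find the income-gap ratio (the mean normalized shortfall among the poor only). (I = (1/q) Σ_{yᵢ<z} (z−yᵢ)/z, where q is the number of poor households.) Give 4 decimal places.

Poor units: ₹2,800, ₹3,200, ₹6,200, ₹6,400, ₹14,600, ₹16,400 (q = 6 of N = 10).
Relative gaps: 0.8557, 0.8351, 0.6804, 0.6701, 0.2474, 0.1546; sum = 3.443299.
I averages over the q = 6 poor units only: 3.443299 / 6 = 0.5739.

0.5739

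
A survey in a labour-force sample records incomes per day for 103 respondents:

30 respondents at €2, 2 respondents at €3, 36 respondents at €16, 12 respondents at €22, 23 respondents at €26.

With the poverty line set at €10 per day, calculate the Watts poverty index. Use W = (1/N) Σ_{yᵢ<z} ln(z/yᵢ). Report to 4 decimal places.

0.4921

Poor units: 30×€2, 2×€3 (q = 32 of N = 103).
Log shortfalls: ln(10/2) = 1.6094 (×30); ln(10/3) = 1.2040 (×2).
W = 50.691083 / 103 = 0.4921.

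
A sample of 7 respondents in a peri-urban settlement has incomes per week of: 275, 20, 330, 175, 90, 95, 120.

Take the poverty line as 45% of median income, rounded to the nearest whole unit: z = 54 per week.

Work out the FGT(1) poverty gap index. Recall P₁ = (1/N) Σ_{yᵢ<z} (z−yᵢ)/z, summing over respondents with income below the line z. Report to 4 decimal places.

Poor units: 20 (q = 1 of N = 7).
Normalized shortfalls: (54−20)/54 = 0.6296.
Σ = 0.629630. Dividing by the full population N = 7 gives P₁ = 0.0899.

0.0899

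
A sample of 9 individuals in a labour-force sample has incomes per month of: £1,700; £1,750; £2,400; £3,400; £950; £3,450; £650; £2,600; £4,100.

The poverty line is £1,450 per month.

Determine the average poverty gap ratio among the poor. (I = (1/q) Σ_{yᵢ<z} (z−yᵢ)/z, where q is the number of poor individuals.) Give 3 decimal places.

0.448

Poor units: £650, £950 (q = 2 of N = 9).
Relative gaps: 0.5517, 0.3448; sum = 0.896552.
The income-gap ratio divides by q (the poor only): 0.896552 / 2 = 0.448.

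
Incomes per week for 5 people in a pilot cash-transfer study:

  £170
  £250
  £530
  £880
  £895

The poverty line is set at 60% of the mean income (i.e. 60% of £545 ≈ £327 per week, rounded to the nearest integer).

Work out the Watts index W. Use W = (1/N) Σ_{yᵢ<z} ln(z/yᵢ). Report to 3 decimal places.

Below z: £170, £250 (q = 2 of N = 5).
Log shortfalls: ln(327/170) = 0.6542; ln(327/250) = 0.2685.
W = 0.922661 / 5 = 0.185.

0.185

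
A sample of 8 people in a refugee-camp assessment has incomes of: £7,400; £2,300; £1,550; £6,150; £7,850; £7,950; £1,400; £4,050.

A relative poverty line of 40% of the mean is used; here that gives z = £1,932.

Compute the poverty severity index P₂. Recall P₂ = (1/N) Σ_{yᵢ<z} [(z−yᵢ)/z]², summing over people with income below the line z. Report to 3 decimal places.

Below z: £1,400, £1,550 (q = 2 of N = 8).
Shortfall ratios: (1932−1400)/1932 = 0.2754; (1932−1550)/1932 = 0.1977.
Squared: 0.0758; 0.0391.
Sum = 0.114919; P₂ = 0.114919 / 8 = 0.014.

0.014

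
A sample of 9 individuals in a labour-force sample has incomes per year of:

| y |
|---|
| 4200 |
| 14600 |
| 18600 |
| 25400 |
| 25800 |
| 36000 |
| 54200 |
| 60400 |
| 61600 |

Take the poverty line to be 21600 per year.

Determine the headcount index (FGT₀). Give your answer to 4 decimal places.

0.3333

3 of the 9 individuals have income below 21600.
H = 3/9 = 0.3333.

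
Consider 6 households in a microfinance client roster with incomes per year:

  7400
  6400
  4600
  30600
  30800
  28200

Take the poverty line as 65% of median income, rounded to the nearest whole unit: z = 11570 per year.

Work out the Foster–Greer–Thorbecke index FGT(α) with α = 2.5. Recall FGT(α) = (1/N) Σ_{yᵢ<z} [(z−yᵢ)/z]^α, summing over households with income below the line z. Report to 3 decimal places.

Poor units: 4600, 6400, 7400 (q = 3 of N = 6).
Relative gaps: (11570−4600)/11570 = 0.6024; (11570−6400)/11570 = 0.4468; (11570−7400)/11570 = 0.3604.
Raised to α = 2.5: 0.28168; 0.13347; 0.07798.
Sum = 0.493132; FGT(2.5) = 0.493132 / 6 = 0.082.

0.082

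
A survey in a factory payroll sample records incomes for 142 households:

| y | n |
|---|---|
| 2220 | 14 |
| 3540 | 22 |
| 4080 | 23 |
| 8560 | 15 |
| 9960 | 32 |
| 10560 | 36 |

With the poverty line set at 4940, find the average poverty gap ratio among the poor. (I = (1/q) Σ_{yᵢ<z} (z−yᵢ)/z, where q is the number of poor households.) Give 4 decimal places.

Below z: 14×2220, 22×3540, 23×4080 (q = 59 of N = 142).
Shortfall ratios (z−y)/z: 0.5506 (×14), 0.2834 (×22), 0.1741 (×23); sum = 17.947368.
I averages over the q = 59 poor units only: 17.947368 / 59 = 0.3042.

0.3042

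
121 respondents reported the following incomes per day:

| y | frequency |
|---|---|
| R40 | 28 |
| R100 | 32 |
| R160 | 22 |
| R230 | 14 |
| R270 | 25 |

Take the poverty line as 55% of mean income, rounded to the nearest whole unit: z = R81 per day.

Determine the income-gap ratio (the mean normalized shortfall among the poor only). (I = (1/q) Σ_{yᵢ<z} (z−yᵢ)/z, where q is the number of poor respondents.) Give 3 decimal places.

Poor units: 28×R40 (q = 28 of N = 121).
Shortfall ratios (z−y)/z: 0.5062 (×28); sum = 14.172840.
I averages over the q = 28 poor units only: 14.172840 / 28 = 0.506.

0.506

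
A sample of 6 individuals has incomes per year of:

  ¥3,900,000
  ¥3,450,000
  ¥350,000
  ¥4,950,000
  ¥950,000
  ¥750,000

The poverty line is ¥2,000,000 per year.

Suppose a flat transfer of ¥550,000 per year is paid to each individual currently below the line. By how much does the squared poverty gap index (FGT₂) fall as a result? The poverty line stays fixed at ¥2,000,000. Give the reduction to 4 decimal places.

0.1432

Before: below the line — ¥350,000, ¥750,000, ¥950,000; squared poverty gap index (FGT₂) = 0.224479.
After the ¥550,000 transfer: below the line — ¥900,000, ¥1,300,000, ¥1,500,000; squared poverty gap index (FGT₂) = 0.081250.
Reduction = 0.224479 − 0.081250 = 0.1432.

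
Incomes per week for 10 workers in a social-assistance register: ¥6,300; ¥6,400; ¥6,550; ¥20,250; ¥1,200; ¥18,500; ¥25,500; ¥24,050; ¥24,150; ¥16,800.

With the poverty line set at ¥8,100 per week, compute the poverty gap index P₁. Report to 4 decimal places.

Incomes under z: ¥1,200, ¥6,300, ¥6,400, ¥6,550 (q = 4 of N = 10).
Normalized shortfalls: (8100−1200)/8100 = 0.8519; (8100−6300)/8100 = 0.2222; (8100−6400)/8100 = 0.2099; (8100−6550)/8100 = 0.1914.
Sum of shortfalls = 1.475309; P₁ averages over all N: 1.475309 / 10 = 0.1475.

0.1475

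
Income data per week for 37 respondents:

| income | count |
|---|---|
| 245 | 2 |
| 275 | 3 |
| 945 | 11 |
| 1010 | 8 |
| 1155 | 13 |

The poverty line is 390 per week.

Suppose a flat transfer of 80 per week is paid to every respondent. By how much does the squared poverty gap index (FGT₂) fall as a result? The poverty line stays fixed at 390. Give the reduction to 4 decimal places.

Before: below the line — 2×245, 3×275; squared poverty gap index (FGT₂) = 0.014522.
After the 80 transfer: below the line — 2×325, 3×355; squared poverty gap index (FGT₂) = 0.002155.
Reduction = 0.014522 − 0.002155 = 0.0124.

0.0124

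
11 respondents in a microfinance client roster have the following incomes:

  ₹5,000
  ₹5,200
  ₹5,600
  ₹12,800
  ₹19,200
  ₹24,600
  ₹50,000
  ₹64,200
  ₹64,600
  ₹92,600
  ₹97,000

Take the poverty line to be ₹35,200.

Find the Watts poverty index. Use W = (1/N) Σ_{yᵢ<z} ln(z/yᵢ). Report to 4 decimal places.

0.6980

Below the line: ₹5,000, ₹5,200, ₹5,600, ₹12,800, ₹19,200, ₹24,600 (q = 6 of N = 11).
Log gaps: ln(35200/5000) = 1.9516; ln(35200/5200) = 1.9124; ln(35200/5600) = 1.8383; ln(35200/12800) = 1.0116; ln(35200/19200) = 0.6061; ln(35200/24600) = 0.3583.
W = 7.678311 / 11 = 0.6980.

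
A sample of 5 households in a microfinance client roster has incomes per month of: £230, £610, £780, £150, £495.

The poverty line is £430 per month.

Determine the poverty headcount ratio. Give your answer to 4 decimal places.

2 of the 5 households have income below £430.
H = 2/5 = 0.4000.

0.4000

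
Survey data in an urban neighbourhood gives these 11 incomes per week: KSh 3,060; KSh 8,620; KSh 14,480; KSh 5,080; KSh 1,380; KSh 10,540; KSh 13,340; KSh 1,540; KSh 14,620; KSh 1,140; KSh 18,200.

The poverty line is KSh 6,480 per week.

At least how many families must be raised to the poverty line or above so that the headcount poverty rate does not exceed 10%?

5 of the 11 families are poor, so H = 5/11 = 0.455.
A headcount ratio of at most 10% allows at most ⌊0.10 × 11⌋ = 1 poor families.
So at least 5 − 1 = 4 must be lifted.

4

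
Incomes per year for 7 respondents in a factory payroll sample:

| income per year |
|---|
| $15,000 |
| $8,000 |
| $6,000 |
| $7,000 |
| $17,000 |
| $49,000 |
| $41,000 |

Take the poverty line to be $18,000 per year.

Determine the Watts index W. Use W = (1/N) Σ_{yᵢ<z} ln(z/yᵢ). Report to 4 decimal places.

0.4419

Incomes under z: $6,000, $7,000, $8,000, $15,000, $17,000 (q = 5 of N = 7).
Log shortfalls: ln(18000/6000) = 1.0986; ln(18000/7000) = 0.9445; ln(18000/8000) = 0.8109; ln(18000/15000) = 0.1823; ln(18000/17000) = 0.0572.
W = 3.093484 / 7 = 0.4419.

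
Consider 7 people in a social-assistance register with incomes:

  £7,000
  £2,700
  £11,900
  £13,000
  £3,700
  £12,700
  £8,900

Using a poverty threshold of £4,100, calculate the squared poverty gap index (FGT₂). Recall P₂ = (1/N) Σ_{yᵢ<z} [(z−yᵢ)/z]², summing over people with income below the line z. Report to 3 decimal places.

0.018

Poor units: £2,700, £3,700 (q = 2 of N = 7).
Relative gaps: (4100−2700)/4100 = 0.3415; (4100−3700)/4100 = 0.0976.
Squared: 0.1166; 0.0095.
Sum = 0.126115; P₂ = 0.126115 / 7 = 0.018.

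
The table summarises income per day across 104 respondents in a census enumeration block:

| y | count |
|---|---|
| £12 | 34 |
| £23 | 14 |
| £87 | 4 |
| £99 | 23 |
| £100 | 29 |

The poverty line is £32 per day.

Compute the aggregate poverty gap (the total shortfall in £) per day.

Below the line: 34×£12, 14×£23 (q = 48 of N = 104).
Individual gaps: 34×(32−12) = 680; 14×(32−23) = 126.
Aggregate gap = £806.

£806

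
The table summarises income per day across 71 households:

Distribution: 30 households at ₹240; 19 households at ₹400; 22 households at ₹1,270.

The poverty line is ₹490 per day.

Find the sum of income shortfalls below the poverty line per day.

₹9,210

Below z: 30×₹240, 19×₹400 (q = 49 of N = 71).
Individual gaps: 30×(490−240) = 7500; 19×(490−400) = 1710.
Aggregate gap = ₹9,210.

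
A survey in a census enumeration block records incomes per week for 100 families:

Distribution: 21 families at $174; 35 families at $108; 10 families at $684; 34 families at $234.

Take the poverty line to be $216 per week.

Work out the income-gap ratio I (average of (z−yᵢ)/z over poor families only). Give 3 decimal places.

0.385

Poor units: 35×$108, 21×$174 (q = 56 of N = 100).
Relative gaps: 0.5000 (×35), 0.1944 (×21); sum = 21.583333.
I averages over the q = 56 poor units only: 21.583333 / 56 = 0.385.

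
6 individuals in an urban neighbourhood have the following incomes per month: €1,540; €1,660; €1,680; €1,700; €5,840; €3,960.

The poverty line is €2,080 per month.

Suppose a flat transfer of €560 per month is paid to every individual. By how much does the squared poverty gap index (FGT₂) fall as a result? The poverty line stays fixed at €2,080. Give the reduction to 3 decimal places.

Before: below the line — €1,540, €1,660, €1,680, €1,700; squared poverty gap index (FGT₂) = 0.02976.
After the €560 transfer: below the line — none; squared poverty gap index (FGT₂) = 0.00000.
Reduction = 0.02976 − 0.00000 = 0.030.

0.030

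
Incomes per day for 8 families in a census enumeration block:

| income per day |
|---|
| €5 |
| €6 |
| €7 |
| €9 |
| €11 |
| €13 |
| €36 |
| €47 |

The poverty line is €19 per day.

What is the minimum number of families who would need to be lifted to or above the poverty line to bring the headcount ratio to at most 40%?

Currently q = 6 of N = 8 are below the line (H = 0.750).
A headcount ratio of at most 40% allows at most ⌊0.40 × 8⌋ = 3 poor families.
So at least 6 − 3 = 3 must be lifted.

3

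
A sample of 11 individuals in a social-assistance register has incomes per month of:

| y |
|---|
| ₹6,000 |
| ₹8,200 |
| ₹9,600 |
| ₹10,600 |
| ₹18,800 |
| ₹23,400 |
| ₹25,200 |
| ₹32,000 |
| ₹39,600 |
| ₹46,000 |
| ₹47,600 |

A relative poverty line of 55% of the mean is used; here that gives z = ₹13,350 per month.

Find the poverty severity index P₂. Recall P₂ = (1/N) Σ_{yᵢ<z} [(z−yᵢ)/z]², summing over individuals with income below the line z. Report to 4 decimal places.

0.0521

Below z: ₹6,000, ₹8,200, ₹9,600, ₹10,600 (q = 4 of N = 11).
Gap ratios (z−y)/z: (13350−6000)/13350 = 0.5506; (13350−8200)/13350 = 0.3858; (13350−9600)/13350 = 0.2809; (13350−10600)/13350 = 0.2060.
Squared: 0.3031; 0.1488; 0.0789; 0.0424.
Sum = 0.573272; P₂ = 0.573272 / 11 = 0.0521.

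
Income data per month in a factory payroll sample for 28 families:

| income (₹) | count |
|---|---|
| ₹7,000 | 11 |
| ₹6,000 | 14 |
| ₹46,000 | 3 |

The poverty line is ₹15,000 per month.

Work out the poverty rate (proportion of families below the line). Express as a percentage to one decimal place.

89.3%

25 of the 28 families have income below ₹15,000.
H = 25/28 = 89.3%.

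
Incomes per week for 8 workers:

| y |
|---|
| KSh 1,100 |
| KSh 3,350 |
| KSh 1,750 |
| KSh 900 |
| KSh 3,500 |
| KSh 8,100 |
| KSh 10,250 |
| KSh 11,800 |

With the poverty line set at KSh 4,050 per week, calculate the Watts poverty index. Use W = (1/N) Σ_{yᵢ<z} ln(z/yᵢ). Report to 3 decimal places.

0.498

Below z: KSh 900, KSh 1,100, KSh 1,750, KSh 3,350, KSh 3,500 (q = 5 of N = 8).
ln(z/y) terms: ln(4050/900) = 1.5041; ln(4050/1100) = 1.3034; ln(4050/1750) = 0.8391; ln(4050/3350) = 0.1898; ln(4050/3500) = 0.1460.
W = 3.982296 / 8 = 0.498.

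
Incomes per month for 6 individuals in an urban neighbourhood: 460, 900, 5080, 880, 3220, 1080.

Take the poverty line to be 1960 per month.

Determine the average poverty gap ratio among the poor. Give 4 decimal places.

Below the line: 460, 880, 900, 1080 (q = 4 of N = 6).
Shortfall ratios (z−y)/z: 0.7653, 0.5510, 0.5408, 0.4490; sum = 2.306122.
The income-gap ratio divides by q (the poor only): 2.306122 / 4 = 0.5765.

0.5765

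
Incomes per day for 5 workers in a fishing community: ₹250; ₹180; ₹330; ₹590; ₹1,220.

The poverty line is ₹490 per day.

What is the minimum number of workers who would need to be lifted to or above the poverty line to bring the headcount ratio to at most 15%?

3

Currently q = 3 of N = 5 are below the line (H = 0.600).
A headcount ratio of at most 15% allows at most ⌊0.15 × 5⌋ = 0 poor workers.
So at least 3 − 0 = 3 must be lifted.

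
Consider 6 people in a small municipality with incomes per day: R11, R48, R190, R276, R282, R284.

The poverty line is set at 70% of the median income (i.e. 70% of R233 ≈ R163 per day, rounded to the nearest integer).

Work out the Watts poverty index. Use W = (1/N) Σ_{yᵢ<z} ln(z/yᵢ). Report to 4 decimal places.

0.6531

Below z: R11, R48 (q = 2 of N = 6).
Log gaps: ln(163/11) = 2.6959; ln(163/48) = 1.2225.
W = 3.918404 / 6 = 0.6531.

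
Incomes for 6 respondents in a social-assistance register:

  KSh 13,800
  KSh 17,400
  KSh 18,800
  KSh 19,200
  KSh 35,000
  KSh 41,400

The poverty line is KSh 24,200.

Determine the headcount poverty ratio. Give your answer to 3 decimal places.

0.667

4 of the 6 respondents have income below KSh 24,200.
H = 4/6 = 0.667.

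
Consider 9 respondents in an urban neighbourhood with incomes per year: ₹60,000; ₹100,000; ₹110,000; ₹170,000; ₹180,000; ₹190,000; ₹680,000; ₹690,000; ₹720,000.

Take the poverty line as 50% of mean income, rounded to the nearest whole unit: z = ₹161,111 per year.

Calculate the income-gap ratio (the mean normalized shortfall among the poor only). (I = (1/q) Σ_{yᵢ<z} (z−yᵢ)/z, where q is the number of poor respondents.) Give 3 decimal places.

Poor units: ₹60,000, ₹100,000, ₹110,000 (q = 3 of N = 9).
Shortfall ratios (z−y)/z: 0.6276, 0.3793, 0.3172; sum = 1.324137.
The income-gap ratio divides by q (the poor only): 1.324137 / 3 = 0.441.

0.441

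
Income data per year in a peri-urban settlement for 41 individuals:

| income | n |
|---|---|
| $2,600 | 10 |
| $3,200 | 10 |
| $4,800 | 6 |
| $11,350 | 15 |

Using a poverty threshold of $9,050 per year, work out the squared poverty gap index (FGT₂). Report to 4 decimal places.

Poor units: 10×$2,600, 10×$3,200, 6×$4,800 (q = 26 of N = 41).
Normalized shortfalls: (9050−2600)/9050 = 0.7127 (×10); (9050−3200)/9050 = 0.6464 (×10); (9050−4800)/9050 = 0.4696 (×6).
Squared: 0.5080 (×10); 0.4178 (×10); 0.2205 (×6).
Sum = 10.581179; P₂ = 10.581179 / 41 = 0.2581.

0.2581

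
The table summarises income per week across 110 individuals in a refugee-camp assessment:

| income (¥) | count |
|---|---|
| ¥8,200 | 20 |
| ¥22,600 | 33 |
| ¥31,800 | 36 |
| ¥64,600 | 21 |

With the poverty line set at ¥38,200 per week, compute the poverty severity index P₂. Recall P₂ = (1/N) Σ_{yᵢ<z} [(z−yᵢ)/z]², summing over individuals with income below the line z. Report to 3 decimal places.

Below the line: 20×¥8,200, 33×¥22,600, 36×¥31,800 (q = 89 of N = 110).
Normalized shortfalls: (38200−8200)/38200 = 0.7853 (×20); (38200−22600)/38200 = 0.4084 (×33); (38200−31800)/38200 = 0.1675 (×36).
Squared: 0.6168 (×20); 0.1668 (×33); 0.0281 (×36).
Sum = 18.849154; P₂ = 18.849154 / 110 = 0.171.

0.171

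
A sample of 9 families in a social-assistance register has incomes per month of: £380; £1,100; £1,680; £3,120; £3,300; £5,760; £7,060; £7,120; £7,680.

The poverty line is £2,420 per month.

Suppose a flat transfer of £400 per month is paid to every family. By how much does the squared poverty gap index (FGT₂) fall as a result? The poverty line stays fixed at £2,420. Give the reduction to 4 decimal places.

Before: below the line — £380, £1,100, £1,680; squared poverty gap index (FGT₂) = 0.122404.
After the £400 transfer: below the line — £780, £1,500, £2,080; squared poverty gap index (FGT₂) = 0.069280.
Reduction = 0.122404 − 0.069280 = 0.0531.

0.0531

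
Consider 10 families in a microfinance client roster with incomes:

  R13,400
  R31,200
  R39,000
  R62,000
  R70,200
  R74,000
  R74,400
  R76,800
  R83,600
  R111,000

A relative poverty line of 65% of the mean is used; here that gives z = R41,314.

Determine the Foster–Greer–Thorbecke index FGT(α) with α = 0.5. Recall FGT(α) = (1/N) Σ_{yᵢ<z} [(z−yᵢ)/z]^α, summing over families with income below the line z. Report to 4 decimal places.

Below the line: R13,400, R31,200, R39,000 (q = 3 of N = 10).
Relative gaps: (41314−13400)/41314 = 0.6757; (41314−31200)/41314 = 0.2448; (41314−39000)/41314 = 0.0560.
Raised to α = 0.5: 0.82198; 0.49478; 0.23666.
Sum = 1.553427; FGT(0.5) = 1.553427 / 10 = 0.1553.

0.1553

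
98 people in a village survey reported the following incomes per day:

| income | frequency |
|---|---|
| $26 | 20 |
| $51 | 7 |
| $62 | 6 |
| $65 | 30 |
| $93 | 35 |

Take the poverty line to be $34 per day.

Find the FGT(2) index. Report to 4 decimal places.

Incomes under z: 20×$26 (q = 20 of N = 98).
Relative gaps: (34−26)/34 = 0.2353 (×20).
Squared: 0.0554 (×20).
Sum = 1.107266; P₂ = 1.107266 / 98 = 0.0113.

0.0113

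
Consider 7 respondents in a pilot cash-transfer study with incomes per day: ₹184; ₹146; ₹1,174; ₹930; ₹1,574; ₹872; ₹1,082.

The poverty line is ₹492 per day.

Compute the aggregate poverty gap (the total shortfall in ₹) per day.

Poor units: ₹146, ₹184 (q = 2 of N = 7).
Individual gaps: 492−146 = 346; 492−184 = 308.
Aggregate gap = ₹654.

₹654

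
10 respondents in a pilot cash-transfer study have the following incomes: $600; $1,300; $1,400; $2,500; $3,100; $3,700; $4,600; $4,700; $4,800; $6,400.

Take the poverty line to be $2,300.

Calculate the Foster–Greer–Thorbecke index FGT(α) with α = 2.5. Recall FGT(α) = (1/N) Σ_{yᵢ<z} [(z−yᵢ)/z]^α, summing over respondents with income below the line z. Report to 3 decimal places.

0.069

Poor units: $600, $1,300, $1,400 (q = 3 of N = 10).
Shortfall ratios: (2300−600)/2300 = 0.7391; (2300−1300)/2300 = 0.4348; (2300−1400)/2300 = 0.3913.
Raised to α = 2.5: 0.46968; 0.12465; 0.09578.
Sum = 0.690110; FGT(2.5) = 0.690110 / 10 = 0.069.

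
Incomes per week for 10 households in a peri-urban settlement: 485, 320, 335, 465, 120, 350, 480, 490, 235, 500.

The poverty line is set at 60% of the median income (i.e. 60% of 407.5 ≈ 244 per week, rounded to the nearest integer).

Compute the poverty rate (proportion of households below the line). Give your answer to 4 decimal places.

0.2000

2 of the 10 households have income below 244.
H = 2/10 = 0.2000.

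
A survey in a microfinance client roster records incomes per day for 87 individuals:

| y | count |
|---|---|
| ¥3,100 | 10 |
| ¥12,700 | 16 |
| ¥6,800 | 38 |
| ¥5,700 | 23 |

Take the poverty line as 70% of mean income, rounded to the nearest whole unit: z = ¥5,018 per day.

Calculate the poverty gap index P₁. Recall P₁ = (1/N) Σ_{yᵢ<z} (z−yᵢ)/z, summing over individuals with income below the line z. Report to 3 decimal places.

Incomes under z: 10×¥3,100 (q = 10 of N = 87).
Shortfall ratios: (5018−3100)/5018 = 0.3822 (×10).
Sum of shortfalls = 3.822240; P₁ averages over all N: 3.822240 / 87 = 0.044.

0.044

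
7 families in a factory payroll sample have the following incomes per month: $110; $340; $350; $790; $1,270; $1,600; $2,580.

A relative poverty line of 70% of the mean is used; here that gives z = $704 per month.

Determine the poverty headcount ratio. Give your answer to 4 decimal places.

0.4286

3 of the 7 families have income below $704.
H = 3/7 = 0.4286.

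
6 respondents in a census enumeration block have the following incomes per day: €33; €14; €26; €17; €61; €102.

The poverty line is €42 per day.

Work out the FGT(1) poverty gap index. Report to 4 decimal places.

0.3095

Below the line: €14, €17, €26, €33 (q = 4 of N = 6).
Normalized shortfalls: (42−14)/42 = 0.6667; (42−17)/42 = 0.5952; (42−26)/42 = 0.3810; (42−33)/42 = 0.2143.
Sum of shortfalls = 1.857143; P₁ averages over all N: 1.857143 / 6 = 0.3095.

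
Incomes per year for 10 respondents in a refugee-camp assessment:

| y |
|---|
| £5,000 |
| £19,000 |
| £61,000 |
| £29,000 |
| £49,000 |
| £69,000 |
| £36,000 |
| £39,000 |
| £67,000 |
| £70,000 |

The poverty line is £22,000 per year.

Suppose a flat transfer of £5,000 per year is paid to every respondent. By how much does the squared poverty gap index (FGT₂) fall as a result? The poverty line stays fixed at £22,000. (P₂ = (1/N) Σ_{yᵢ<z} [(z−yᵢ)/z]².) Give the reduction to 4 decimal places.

Before: below the line — £5,000, £19,000; squared poverty gap index (FGT₂) = 0.061570.
After the £5,000 transfer: below the line — £10,000; squared poverty gap index (FGT₂) = 0.029752.
Reduction = 0.061570 − 0.029752 = 0.0318.

0.0318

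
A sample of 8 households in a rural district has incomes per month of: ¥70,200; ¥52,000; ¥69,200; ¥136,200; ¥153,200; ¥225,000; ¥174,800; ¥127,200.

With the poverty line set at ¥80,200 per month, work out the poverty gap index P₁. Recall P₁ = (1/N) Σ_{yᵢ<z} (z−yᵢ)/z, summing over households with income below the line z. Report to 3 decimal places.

0.077

Poor units: ¥52,000, ¥69,200, ¥70,200 (q = 3 of N = 8).
Shortfall ratios: (80200−52000)/80200 = 0.3516; (80200−69200)/80200 = 0.1372; (80200−70200)/80200 = 0.1247.
Sum of shortfalls = 0.613466; P₁ averages over all N: 0.613466 / 8 = 0.077.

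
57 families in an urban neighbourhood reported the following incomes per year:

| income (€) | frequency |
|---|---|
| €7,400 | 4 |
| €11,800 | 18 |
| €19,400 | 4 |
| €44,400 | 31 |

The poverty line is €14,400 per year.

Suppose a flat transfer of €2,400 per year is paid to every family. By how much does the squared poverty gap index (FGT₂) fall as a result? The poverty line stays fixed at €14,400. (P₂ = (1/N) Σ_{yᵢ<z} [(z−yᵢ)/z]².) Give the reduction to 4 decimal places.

Before: below the line — 4×€7,400, 18×€11,800; squared poverty gap index (FGT₂) = 0.026878.
After the €2,400 transfer: below the line — 4×€9,800, 18×€14,200; squared poverty gap index (FGT₂) = 0.007222.
Reduction = 0.026878 − 0.007222 = 0.0197.

0.0197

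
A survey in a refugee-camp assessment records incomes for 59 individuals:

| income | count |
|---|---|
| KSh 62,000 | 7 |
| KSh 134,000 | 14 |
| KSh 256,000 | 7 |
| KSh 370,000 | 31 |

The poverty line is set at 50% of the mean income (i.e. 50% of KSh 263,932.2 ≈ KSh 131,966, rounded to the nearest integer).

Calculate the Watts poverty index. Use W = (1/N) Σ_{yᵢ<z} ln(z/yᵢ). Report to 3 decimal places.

Poor units: 7×KSh 62,000 (q = 7 of N = 59).
Log gaps: ln(131966/62000) = 0.7554 (×7).
W = 5.287870 / 59 = 0.090.

0.090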